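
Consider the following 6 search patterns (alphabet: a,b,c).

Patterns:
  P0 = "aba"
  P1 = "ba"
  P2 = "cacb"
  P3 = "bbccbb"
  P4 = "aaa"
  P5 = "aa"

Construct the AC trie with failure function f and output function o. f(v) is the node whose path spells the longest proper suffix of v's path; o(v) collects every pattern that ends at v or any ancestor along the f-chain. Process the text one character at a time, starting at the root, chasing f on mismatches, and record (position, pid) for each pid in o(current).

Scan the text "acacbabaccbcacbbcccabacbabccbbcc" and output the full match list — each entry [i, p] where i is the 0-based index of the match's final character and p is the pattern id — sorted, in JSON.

Build:
Trie (insert patterns):
  n0 'ε': a→1 b→4 c→6
  n1 'a': a→15 b→2
  n2 'ab': a→3
  n3 'aba': ·  [P0 ends]
  n4 'b': a→5 b→10
  n5 'ba': ·  [P1 ends]
  n6 'c': a→7
  n7 'ca': c→8
  n8 'cac': b→9
  n9 'cacb': ·  [P2 ends]
  n10 'bb': c→11
  n11 'bbc': c→12
  n12 'bbcc': b→13
  n13 'bbccb': b→14
  n14 'bbccbb': ·  [P3 ends]
  n15 'aa': a→16  [P5 ends]
  n16 'aaa': ·  [P4 ends]

BFS fail/out derivation:
  n1('a'): parent n0 fail=0; on 'a' 0 → fail=0;  out ∅∪∅=∅
  n4('b'): parent n0 fail=0; on 'b' 0 → fail=0;  out ∅∪∅=∅
  n6('c'): parent n0 fail=0; on 'c' 0 → fail=0;  out ∅∪∅=∅
  n2('ab'): parent n1 fail=0; on 'b' 0 → fail=4;  out ∅∪∅=∅
  n5('ba'): parent n4 fail=0; on 'a' 0 → fail=1;  out {1}∪∅={1}
  n7('ca'): parent n6 fail=0; on 'a' 0 → fail=1;  out ∅∪∅=∅
  n10('bb'): parent n4 fail=0; on 'b' 0 → fail=4;  out ∅∪∅=∅
  n15('aa'): parent n1 fail=0; on 'a' 0 → fail=1;  out {5}∪∅={5}
  n3('aba'): parent n2 fail=4; on 'a' 4 → fail=5;  out {0}∪{1}={0,1}
  n8('cac'): parent n7 fail=1; on 'c' 1→0 → fail=6;  out ∅∪∅=∅
  n11('bbc'): parent n10 fail=4; on 'c' 4→0 → fail=6;  out ∅∪∅=∅
  n16('aaa'): parent n15 fail=1; on 'a' 1 → fail=15;  out {4}∪{5}={4,5}
  n9('cacb'): parent n8 fail=6; on 'b' 6→0 → fail=4;  out {2}∪∅={2}
  n12('bbcc'): parent n11 fail=6; on 'c' 6→0 → fail=6;  out ∅∪∅=∅
  n13('bbccb'): parent n12 fail=6; on 'b' 6→0 → fail=4;  out ∅∪∅=∅
  n14('bbccbb'): parent n13 fail=4; on 'b' 4 → fail=10;  out {3}∪∅={3}

Text stream:
i=0 'a': node 0→1
i=1 'c': node 1→6 ·f
i=2 'a': node 6→7
i=3 'c': node 7→8
i=4 'b': node 8→9  emit P2@[1:4]
i=5 'a': node 9→5 ·f  emit P1@[4:5]
i=6 'b': node 5→2 ·f
i=7 'a': node 2→3  emit P0@[5:7],P1@[6:7]
i=8 'c': node 3→6 ·f
i=9 'c': node 6→6 ·f
i=10 'b': node 6→4 ·f
i=11 'c': node 4→6 ·f
i=12 'a': node 6→7
i=13 'c': node 7→8
i=14 'b': node 8→9  emit P2@[11:14]
i=15 'b': node 9→10 ·f
i=16 'c': node 10→11
i=17 'c': node 11→12
i=18 'c': node 12→6 ·f
i=19 'a': node 6→7
i=20 'b': node 7→2 ·f
i=21 'a': node 2→3  emit P0@[19:21],P1@[20:21]
i=22 'c': node 3→6 ·f
i=23 'b': node 6→4 ·f
i=24 'a': node 4→5  emit P1@[23:24]
i=25 'b': node 5→2 ·f
i=26 'c': node 2→6 ·f
i=27 'c': node 6→6 ·f
i=28 'b': node 6→4 ·f
i=29 'b': node 4→10
i=30 'c': node 10→11
i=31 'c': node 11→12

Matches: [[4,2],[5,1],[7,0],[7,1],[14,2],[21,0],[21,1],[24,1]]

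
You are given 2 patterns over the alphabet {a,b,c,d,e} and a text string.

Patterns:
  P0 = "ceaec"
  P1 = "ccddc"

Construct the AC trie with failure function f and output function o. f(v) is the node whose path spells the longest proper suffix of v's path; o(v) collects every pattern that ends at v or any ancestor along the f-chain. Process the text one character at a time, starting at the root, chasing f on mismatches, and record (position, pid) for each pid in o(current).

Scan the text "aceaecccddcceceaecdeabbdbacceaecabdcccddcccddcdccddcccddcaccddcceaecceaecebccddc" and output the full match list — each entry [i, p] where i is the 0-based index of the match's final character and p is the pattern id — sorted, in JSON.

Construct AC machine:
Trie nodes:
  n0 'ε': c→1
  n1 'c': c→6 e→2
  n2 'ce': a→3
  n3 'cea': e→4
  n4 'ceae': c→5
  n5 'ceaec': ·  [P0 ends]
  n6 'cc': d→7
  n7 'ccd': d→8
  n8 'ccdd': c→9
  n9 'ccddc': ·  [P1 ends]

Failure links (BFS by depth):
  n1('c'): parent n0 fail=0; on 'c' 0 → fail=0;  out ∅∪∅=∅
  n2('ce'): parent n1 fail=0; on 'e' 0 → fail=0;  out ∅∪∅=∅
  n6('cc'): parent n1 fail=0; on 'c' 0 → fail=1;  out ∅∪∅=∅
  n3('cea'): parent n2 fail=0; on 'a' 0 → fail=0;  out ∅∪∅=∅
  n7('ccd'): parent n6 fail=1; on 'd' 1→0 → fail=0;  out ∅∪∅=∅
  n4('ceae'): parent n3 fail=0; on 'e' 0 → fail=0;  out ∅∪∅=∅
  n8('ccdd'): parent n7 fail=0; on 'd' 0 → fail=0;  out ∅∪∅=∅
  n5('ceaec'): parent n4 fail=0; on 'c' 0 → fail=1;  out {0}∪∅={0}
  n9('ccddc'): parent n8 fail=0; on 'c' 0 → fail=1;  out {1}∪∅={1}

Scan:
[0] read 'a'  n0⇒n0
[1] read 'c'  n0⇒n1
[2] read 'e'  n1⇒n2
[3] read 'a'  n2⇒n3
[4] read 'e'  n3⇒n4
[5] read 'c'  n4⇒n5  ** P0@[1:5]
[6] read 'c'  n5⇒n6 (fail-walked)
[7] read 'c'  n6⇒n6 (fail-walked)
[8] read 'd'  n6⇒n7
[9] read 'd'  n7⇒n8
[10] read 'c'  n8⇒n9  ** P1@[6:10]
[11] read 'c'  n9⇒n6 (fail-walked)
[12] read 'e'  n6⇒n2 (fail-walked)
[13] read 'c'  n2⇒n1 (fail-walked)
[14] read 'e'  n1⇒n2
[15] read 'a'  n2⇒n3
[16] read 'e'  n3⇒n4
[17] read 'c'  n4⇒n5  ** P0@[13:17]
[18] read 'd'  n5⇒n0 (fail-walked)
[19] read 'e'  n0⇒n0
[20] read 'a'  n0⇒n0
[21] read 'b'  n0⇒n0
[22] read 'b'  n0⇒n0
[23] read 'd'  n0⇒n0
[24] read 'b'  n0⇒n0
[25] read 'a'  n0⇒n0
[26] read 'c'  n0⇒n1
[27] read 'c'  n1⇒n6
[28] read 'e'  n6⇒n2 (fail-walked)
[29] read 'a'  n2⇒n3
[30] read 'e'  n3⇒n4
[31] read 'c'  n4⇒n5  ** P0@[27:31]
[32] read 'a'  n5⇒n0 (fail-walked)
[33] read 'b'  n0⇒n0
[34] read 'd'  n0⇒n0
[35] read 'c'  n0⇒n1
[36] read 'c'  n1⇒n6
[37] read 'c'  n6⇒n6 (fail-walked)
[38] read 'd'  n6⇒n7
[39] read 'd'  n7⇒n8
[40] read 'c'  n8⇒n9  ** P1@[36:40]
[41] read 'c'  n9⇒n6 (fail-walked)
[42] read 'c'  n6⇒n6 (fail-walked)
[43] read 'd'  n6⇒n7
[44] read 'd'  n7⇒n8
[45] read 'c'  n8⇒n9  ** P1@[41:45]
[46] read 'd'  n9⇒n0 (fail-walked)
[47] read 'c'  n0⇒n1
[48] read 'c'  n1⇒n6
[49] read 'd'  n6⇒n7
[50] read 'd'  n7⇒n8
[51] read 'c'  n8⇒n9  ** P1@[47:51]
[52] read 'c'  n9⇒n6 (fail-walked)
[53] read 'c'  n6⇒n6 (fail-walked)
[54] read 'd'  n6⇒n7
[55] read 'd'  n7⇒n8
[56] read 'c'  n8⇒n9  ** P1@[52:56]
[57] read 'a'  n9⇒n0 (fail-walked)
[58] read 'c'  n0⇒n1
[59] read 'c'  n1⇒n6
[60] read 'd'  n6⇒n7
[61] read 'd'  n7⇒n8
[62] read 'c'  n8⇒n9  ** P1@[58:62]
[63] read 'c'  n9⇒n6 (fail-walked)
[64] read 'e'  n6⇒n2 (fail-walked)
[65] read 'a'  n2⇒n3
[66] read 'e'  n3⇒n4
[67] read 'c'  n4⇒n5  ** P0@[63:67]
[68] read 'c'  n5⇒n6 (fail-walked)
[69] read 'e'  n6⇒n2 (fail-walked)
[70] read 'a'  n2⇒n3
[71] read 'e'  n3⇒n4
[72] read 'c'  n4⇒n5  ** P0@[68:72]
[73] read 'e'  n5⇒n2 (fail-walked)
[74] read 'b'  n2⇒n0 (fail-walked)
[75] read 'c'  n0⇒n1
[76] read 'c'  n1⇒n6
[77] read 'd'  n6⇒n7
[78] read 'd'  n7⇒n8
[79] read 'c'  n8⇒n9  ** P1@[75:79]

Matches: [[5,0],[10,1],[17,0],[31,0],[40,1],[45,1],[51,1],[56,1],[62,1],[67,0],[72,0],[79,1]]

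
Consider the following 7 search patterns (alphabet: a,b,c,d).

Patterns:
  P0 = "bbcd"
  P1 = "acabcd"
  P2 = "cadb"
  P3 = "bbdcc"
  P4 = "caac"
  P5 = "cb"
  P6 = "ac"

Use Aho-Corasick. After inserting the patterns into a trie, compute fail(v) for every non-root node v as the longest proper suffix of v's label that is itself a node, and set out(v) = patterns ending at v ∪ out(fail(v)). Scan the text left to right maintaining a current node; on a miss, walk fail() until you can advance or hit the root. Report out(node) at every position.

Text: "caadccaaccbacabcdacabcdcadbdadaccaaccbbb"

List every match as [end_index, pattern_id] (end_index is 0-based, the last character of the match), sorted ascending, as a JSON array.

Build:
Trie (insert patterns):
  0='ε' goto a→5 b→1 c→11
  1='b' goto b→2
  2='bb' goto c→3 d→15
  3='bbc' goto d→4
  4='bbcd' goto ·  [P0 ends]
  5='a' goto c→6
  6='ac' goto a→7  [P6 ends]
  7='aca' goto b→8
  8='acab' goto c→9
  9='acabc' goto d→10
  10='acabcd' goto ·  [P1 ends]
  11='c' goto a→12 b→20
  12='ca' goto a→18 d→13
  13='cad' goto b→14
  14='cadb' goto ·  [P2 ends]
  15='bbd' goto c→16
  16='bbdc' goto c→17
  17='bbdcc' goto ·  [P3 ends]
  18='caa' goto c→19
  19='caac' goto ·  [P4 ends]
  20='cb' goto ·  [P5 ends]

Failure links (BFS by depth):
  fail(1) 'b': from fail(0)=0 chase 'b': 0 ⇒ 0;  out=∅∪out(0)=∅
  fail(5) 'a': from fail(0)=0 chase 'a': 0 ⇒ 0;  out=∅∪out(0)=∅
  fail(11) 'c': from fail(0)=0 chase 'c': 0 ⇒ 0;  out=∅∪out(0)=∅
  fail(2) 'bb': from fail(1)=0 chase 'b': 0 ⇒ 1;  out=∅∪out(1)=∅
  fail(6) 'ac': from fail(5)=0 chase 'c': 0 ⇒ 11;  out={6}∪out(11)={6}
  fail(12) 'ca': from fail(11)=0 chase 'a': 0 ⇒ 5;  out=∅∪out(5)=∅
  fail(20) 'cb': from fail(11)=0 chase 'b': 0 ⇒ 1;  out={5}∪out(1)={5}
  fail(3) 'bbc': from fail(2)=1 chase 'c': 1→0 ⇒ 11;  out=∅∪out(11)=∅
  fail(7) 'aca': from fail(6)=11 chase 'a': 11 ⇒ 12;  out=∅∪out(12)=∅
  fail(13) 'cad': from fail(12)=5 chase 'd': 5→0 ⇒ 0;  out=∅∪out(0)=∅
  fail(15) 'bbd': from fail(2)=1 chase 'd': 1→0 ⇒ 0;  out=∅∪out(0)=∅
  fail(18) 'caa': from fail(12)=5 chase 'a': 5→0 ⇒ 5;  out=∅∪out(5)=∅
  fail(4) 'bbcd': from fail(3)=11 chase 'd': 11→0 ⇒ 0;  out={0}∪out(0)={0}
  fail(8) 'acab': from fail(7)=12 chase 'b': 12→5→0 ⇒ 1;  out=∅∪out(1)=∅
  fail(14) 'cadb': from fail(13)=0 chase 'b': 0 ⇒ 1;  out={2}∪out(1)={2}
  fail(16) 'bbdc': from fail(15)=0 chase 'c': 0 ⇒ 11;  out=∅∪out(11)=∅
  fail(19) 'caac': from fail(18)=5 chase 'c': 5 ⇒ 6;  out={4}∪out(6)={4,6}
  fail(9) 'acabc': from fail(8)=1 chase 'c': 1→0 ⇒ 11;  out=∅∪out(11)=∅
  fail(17) 'bbdcc': from fail(16)=11 chase 'c': 11→0 ⇒ 11;  out={3}∪out(11)={3}
  fail(10) 'acabcd': from fail(9)=11 chase 'd': 11→0 ⇒ 0;  out={1}∪out(0)={1}

Scan:
[0] read 'c'  n0⇒n11
[1] read 'a'  n11⇒n12
[2] read 'a'  n12⇒n18
[3] read 'd'  n18⇒n0 (fail-walked)
[4] read 'c'  n0⇒n11
[5] read 'c'  n11⇒n11 (fail-walked)
[6] read 'a'  n11⇒n12
[7] read 'a'  n12⇒n18
[8] read 'c'  n18⇒n19  → match P4@[5:8],P6@[7:8]
[9] read 'c'  n19⇒n11 (fail-walked)
[10] read 'b'  n11⇒n20  → match P5@[9:10]
[11] read 'a'  n20⇒n5 (fail-walked)
[12] read 'c'  n5⇒n6  → match P6@[11:12]
[13] read 'a'  n6⇒n7
[14] read 'b'  n7⇒n8
[15] read 'c'  n8⇒n9
[16] read 'd'  n9⇒n10  → match P1@[11:16]
[17] read 'a'  n10⇒n5 (fail-walked)
[18] read 'c'  n5⇒n6  → match P6@[17:18]
[19] read 'a'  n6⇒n7
[20] read 'b'  n7⇒n8
[21] read 'c'  n8⇒n9
[22] read 'd'  n9⇒n10  → match P1@[17:22]
[23] read 'c'  n10⇒n11 (fail-walked)
[24] read 'a'  n11⇒n12
[25] read 'd'  n12⇒n13
[26] read 'b'  n13⇒n14  → match P2@[23:26]
[27] read 'd'  n14⇒n0 (fail-walked)
[28] read 'a'  n0⇒n5
[29] read 'd'  n5⇒n0 (fail-walked)
[30] read 'a'  n0⇒n5
[31] read 'c'  n5⇒n6  → match P6@[30:31]
[32] read 'c'  n6⇒n11 (fail-walked)
[33] read 'a'  n11⇒n12
[34] read 'a'  n12⇒n18
[35] read 'c'  n18⇒n19  → match P4@[32:35],P6@[34:35]
[36] read 'c'  n19⇒n11 (fail-walked)
[37] read 'b'  n11⇒n20  → match P5@[36:37]
[38] read 'b'  n20⇒n2 (fail-walked)
[39] read 'b'  n2⇒n2 (fail-walked)

Matches: [[8,4],[8,6],[10,5],[12,6],[16,1],[18,6],[22,1],[26,2],[31,6],[35,4],[35,6],[37,5]]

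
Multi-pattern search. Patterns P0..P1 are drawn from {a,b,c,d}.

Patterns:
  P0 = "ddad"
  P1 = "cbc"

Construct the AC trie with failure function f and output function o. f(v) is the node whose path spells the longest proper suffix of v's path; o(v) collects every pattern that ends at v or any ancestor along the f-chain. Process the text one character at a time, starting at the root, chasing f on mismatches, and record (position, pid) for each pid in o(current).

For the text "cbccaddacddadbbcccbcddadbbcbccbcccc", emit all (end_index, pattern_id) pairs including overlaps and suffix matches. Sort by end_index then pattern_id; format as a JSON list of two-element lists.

Construct AC machine:
Trie (insert patterns):
  0='ε' goto c→5 d→1
  1='d' goto d→2
  2='dd' goto a→3
  3='dda' goto d→4
  4='ddad' goto ·  ←P0
  5='c' goto b→6
  6='cb' goto c→7
  7='cbc' goto ·  ←P1

Failure links (BFS by depth):
  n1('d'): parent n0 fail=0; on 'd' 0 → fail=0;  out ∅∪∅=∅
  n5('c'): parent n0 fail=0; on 'c' 0 → fail=0;  out ∅∪∅=∅
  n2('dd'): parent n1 fail=0; on 'd' 0 → fail=1;  out ∅∪∅=∅
  n6('cb'): parent n5 fail=0; on 'b' 0 → fail=0;  out ∅∪∅=∅
  n3('dda'): parent n2 fail=1; on 'a' 1→0 → fail=0;  out ∅∪∅=∅
  n7('cbc'): parent n6 fail=0; on 'c' 0 → fail=5;  out {1}∪∅={1}
  n4('ddad'): parent n3 fail=0; on 'd' 0 → fail=1;  out {0}∪∅={0}

Run:
i=0 'c': node 0→5
i=1 'b': node 5→6
i=2 'c': node 6→7  emit P1@[0:2]
i=3 'c': node 7→5 ·f
i=4 'a': node 5→0 ·f
i=5 'd': node 0→1
i=6 'd': node 1→2
i=7 'a': node 2→3
i=8 'c': node 3→5 ·f
i=9 'd': node 5→1 ·f
i=10 'd': node 1→2
i=11 'a': node 2→3
i=12 'd': node 3→4  emit P0@[9:12]
i=13 'b': node 4→0 ·f
i=14 'b': node 0→0
i=15 'c': node 0→5
i=16 'c': node 5→5 ·f
i=17 'c': node 5→5 ·f
i=18 'b': node 5→6
i=19 'c': node 6→7  emit P1@[17:19]
i=20 'd': node 7→1 ·f
i=21 'd': node 1→2
i=22 'a': node 2→3
i=23 'd': node 3→4  emit P0@[20:23]
i=24 'b': node 4→0 ·f
i=25 'b': node 0→0
i=26 'c': node 0→5
i=27 'b': node 5→6
i=28 'c': node 6→7  emit P1@[26:28]
i=29 'c': node 7→5 ·f
i=30 'b': node 5→6
i=31 'c': node 6→7  emit P1@[29:31]
i=32 'c': node 7→5 ·f
i=33 'c': node 5→5 ·f
i=34 'c': node 5→5 ·f

Matches: [[2,1],[12,0],[19,1],[23,0],[28,1],[31,1]]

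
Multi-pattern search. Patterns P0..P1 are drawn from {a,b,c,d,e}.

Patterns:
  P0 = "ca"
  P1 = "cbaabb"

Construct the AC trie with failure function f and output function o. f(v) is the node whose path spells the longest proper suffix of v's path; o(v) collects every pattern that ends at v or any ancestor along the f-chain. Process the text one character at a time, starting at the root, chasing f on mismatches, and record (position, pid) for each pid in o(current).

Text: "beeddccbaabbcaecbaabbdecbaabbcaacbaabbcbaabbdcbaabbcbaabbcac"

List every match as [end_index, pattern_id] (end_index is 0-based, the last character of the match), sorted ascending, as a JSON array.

Build automaton:
Trie nodes:
  0='ε' goto c→1
  1='c' goto a→2 b→3
  2='ca' goto ·  [P0 ends]
  3='cb' goto a→4
  4='cba' goto a→5
  5='cbaa' goto b→6
  6='cbaab' goto b→7
  7='cbaabb' goto ·  [P1 ends]

BFS fail/out derivation:
  n1('c'): parent n0 fail=0; on 'c' 0 → fail=0;  out ∅∪∅=∅
  n2('ca'): parent n1 fail=0; on 'a' 0 → fail=0;  out {0}∪∅={0}
  n3('cb'): parent n1 fail=0; on 'b' 0 → fail=0;  out ∅∪∅=∅
  n4('cba'): parent n3 fail=0; on 'a' 0 → fail=0;  out ∅∪∅=∅
  n5('cbaa'): parent n4 fail=0; on 'a' 0 → fail=0;  out ∅∪∅=∅
  n6('cbaab'): parent n5 fail=0; on 'b' 0 → fail=0;  out ∅∪∅=∅
  n7('cbaabb'): parent n6 fail=0; on 'b' 0 → fail=0;  out {1}∪∅={1}

Run:
i=0 'b': node 0→0
i=1 'e': node 0→0
i=2 'e': node 0→0
i=3 'd': node 0→0
i=4 'd': node 0→0
i=5 'c': node 0→1
i=6 'c': node 1→1 (fail-walked)
i=7 'b': node 1→3
i=8 'a': node 3→4
i=9 'a': node 4→5
i=10 'b': node 5→6
i=11 'b': node 6→7  ** P1@[6:11]
i=12 'c': node 7→1 (fail-walked)
i=13 'a': node 1→2  ** P0@[12:13]
i=14 'e': node 2→0 (fail-walked)
i=15 'c': node 0→1
i=16 'b': node 1→3
i=17 'a': node 3→4
i=18 'a': node 4→5
i=19 'b': node 5→6
i=20 'b': node 6→7  ** P1@[15:20]
i=21 'd': node 7→0 (fail-walked)
i=22 'e': node 0→0
i=23 'c': node 0→1
i=24 'b': node 1→3
i=25 'a': node 3→4
i=26 'a': node 4→5
i=27 'b': node 5→6
i=28 'b': node 6→7  ** P1@[23:28]
i=29 'c': node 7→1 (fail-walked)
i=30 'a': node 1→2  ** P0@[29:30]
i=31 'a': node 2→0 (fail-walked)
i=32 'c': node 0→1
i=33 'b': node 1→3
i=34 'a': node 3→4
i=35 'a': node 4→5
i=36 'b': node 5→6
i=37 'b': node 6→7  ** P1@[32:37]
i=38 'c': node 7→1 (fail-walked)
i=39 'b': node 1→3
i=40 'a': node 3→4
i=41 'a': node 4→5
i=42 'b': node 5→6
i=43 'b': node 6→7  ** P1@[38:43]
i=44 'd': node 7→0 (fail-walked)
i=45 'c': node 0→1
i=46 'b': node 1→3
i=47 'a': node 3→4
i=48 'a': node 4→5
i=49 'b': node 5→6
i=50 'b': node 6→7  ** P1@[45:50]
i=51 'c': node 7→1 (fail-walked)
i=52 'b': node 1→3
i=53 'a': node 3→4
i=54 'a': node 4→5
i=55 'b': node 5→6
i=56 'b': node 6→7  ** P1@[51:56]
i=57 'c': node 7→1 (fail-walked)
i=58 'a': node 1→2  ** P0@[57:58]
i=59 'c': node 2→1 (fail-walked)

All matches (sorted): [[11,1],[13,0],[20,1],[28,1],[30,0],[37,1],[43,1],[50,1],[56,1],[58,0]]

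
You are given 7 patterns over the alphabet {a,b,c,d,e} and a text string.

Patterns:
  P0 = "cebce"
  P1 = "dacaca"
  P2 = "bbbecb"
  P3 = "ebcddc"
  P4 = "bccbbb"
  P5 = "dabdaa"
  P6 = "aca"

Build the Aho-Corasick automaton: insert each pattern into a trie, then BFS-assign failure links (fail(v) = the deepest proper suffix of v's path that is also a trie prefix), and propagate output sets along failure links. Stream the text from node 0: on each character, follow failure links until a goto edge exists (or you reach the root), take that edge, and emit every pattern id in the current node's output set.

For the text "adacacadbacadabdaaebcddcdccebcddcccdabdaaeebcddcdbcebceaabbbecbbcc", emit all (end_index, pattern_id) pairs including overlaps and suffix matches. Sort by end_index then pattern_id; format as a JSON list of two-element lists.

Build automaton:
Trie (insert patterns):
  0='ε' goto a→33 b→12 c→1 d→6 e→18
  1='c' goto e→2
  2='ce' goto b→3
  3='ceb' goto c→4
  4='cebc' goto e→5
  5='cebce' goto ·  [P0 ends]
  6='d' goto a→7
  7='da' goto b→29 c→8
  8='dac' goto a→9
  9='daca' goto c→10
  10='dacac' goto a→11
  11='dacaca' goto ·  [P1 ends]
  12='b' goto b→13 c→24
  13='bb' goto b→14
  14='bbb' goto e→15
  15='bbbe' goto c→16
  16='bbbec' goto b→17
  17='bbbecb' goto ·  [P2 ends]
  18='e' goto b→19
  19='eb' goto c→20
  20='ebc' goto d→21
  21='ebcd' goto d→22
  22='ebcdd' goto c→23
  23='ebcddc' goto ·  [P3 ends]
  24='bc' goto c→25
  25='bcc' goto b→26
  26='bccb' goto b→27
  27='bccbb' goto b→28
  28='bccbbb' goto ·  [P4 ends]
  29='dab' goto d→30
  30='dabd' goto a→31
  31='dabda' goto a→32
  32='dabdaa' goto ·  [P5 ends]
  33='a' goto c→34
  34='ac' goto a→35
  35='aca' goto ·  [P6 ends]

BFS fail/out derivation:
  n1('c'): parent n0 fail=0; on 'c' 0 → fail=0;  out ∅∪∅=∅
  n6('d'): parent n0 fail=0; on 'd' 0 → fail=0;  out ∅∪∅=∅
  n12('b'): parent n0 fail=0; on 'b' 0 → fail=0;  out ∅∪∅=∅
  n18('e'): parent n0 fail=0; on 'e' 0 → fail=0;  out ∅∪∅=∅
  n33('a'): parent n0 fail=0; on 'a' 0 → fail=0;  out ∅∪∅=∅
  n2('ce'): parent n1 fail=0; on 'e' 0 → fail=18;  out ∅∪∅=∅
  n7('da'): parent n6 fail=0; on 'a' 0 → fail=33;  out ∅∪∅=∅
  n13('bb'): parent n12 fail=0; on 'b' 0 → fail=12;  out ∅∪∅=∅
  n19('eb'): parent n18 fail=0; on 'b' 0 → fail=12;  out ∅∪∅=∅
  n24('bc'): parent n12 fail=0; on 'c' 0 → fail=1;  out ∅∪∅=∅
  n34('ac'): parent n33 fail=0; on 'c' 0 → fail=1;  out ∅∪∅=∅
  n3('ceb'): parent n2 fail=18; on 'b' 18 → fail=19;  out ∅∪∅=∅
  n8('dac'): parent n7 fail=33; on 'c' 33 → fail=34;  out ∅∪∅=∅
  n14('bbb'): parent n13 fail=12; on 'b' 12 → fail=13;  out ∅∪∅=∅
  n20('ebc'): parent n19 fail=12; on 'c' 12 → fail=24;  out ∅∪∅=∅
  n25('bcc'): parent n24 fail=1; on 'c' 1→0 → fail=1;  out ∅∪∅=∅
  n29('dab'): parent n7 fail=33; on 'b' 33→0 → fail=12;  out ∅∪∅=∅
  n35('aca'): parent n34 fail=1; on 'a' 1→0 → fail=33;  out {6}∪∅={6}
  n4('cebc'): parent n3 fail=19; on 'c' 19 → fail=20;  out ∅∪∅=∅
  n9('daca'): parent n8 fail=34; on 'a' 34 → fail=35;  out ∅∪{6}={6}
  n15('bbbe'): parent n14 fail=13; on 'e' 13→12→0 → fail=18;  out ∅∪∅=∅
  n21('ebcd'): parent n20 fail=24; on 'd' 24→1→0 → fail=6;  out ∅∪∅=∅
  n26('bccb'): parent n25 fail=1; on 'b' 1→0 → fail=12;  out ∅∪∅=∅
  n30('dabd'): parent n29 fail=12; on 'd' 12→0 → fail=6;  out ∅∪∅=∅
  n5('cebce'): parent n4 fail=20; on 'e' 20→24→1 → fail=2;  out {0}∪∅={0}
  n10('dacac'): parent n9 fail=35; on 'c' 35→33 → fail=34;  out ∅∪∅=∅
  n16('bbbec'): parent n15 fail=18; on 'c' 18→0 → fail=1;  out ∅∪∅=∅
  n22('ebcdd'): parent n21 fail=6; on 'd' 6→0 → fail=6;  out ∅∪∅=∅
  n27('bccbb'): parent n26 fail=12; on 'b' 12 → fail=13;  out ∅∪∅=∅
  n31('dabda'): parent n30 fail=6; on 'a' 6 → fail=7;  out ∅∪∅=∅
  n11('dacaca'): parent n10 fail=34; on 'a' 34 → fail=35;  out {1}∪{6}={1,6}
  n17('bbbecb'): parent n16 fail=1; on 'b' 1→0 → fail=12;  out {2}∪∅={2}
  n23('ebcddc'): parent n22 fail=6; on 'c' 6→0 → fail=1;  out {3}∪∅={3}
  n28('bccbbb'): parent n27 fail=13; on 'b' 13 → fail=14;  out {4}∪∅={4}
  n32('dabdaa'): parent n31 fail=7; on 'a' 7→33→0 → fail=33;  out {5}∪∅={5}

Run:
[0] read 'a'  n0⇒n33
[1] read 'd'  n33⇒n6 (fail-walked)
[2] read 'a'  n6⇒n7
[3] read 'c'  n7⇒n8
[4] read 'a'  n8⇒n9  → match P6@[2:4]
[5] read 'c'  n9⇒n10
[6] read 'a'  n10⇒n11  → match P1@[1:6],P6@[4:6]
[7] read 'd'  n11⇒n6 (fail-walked)
[8] read 'b'  n6⇒n12 (fail-walked)
[9] read 'a'  n12⇒n33 (fail-walked)
[10] read 'c'  n33⇒n34
[11] read 'a'  n34⇒n35  → match P6@[9:11]
[12] read 'd'  n35⇒n6 (fail-walked)
[13] read 'a'  n6⇒n7
[14] read 'b'  n7⇒n29
[15] read 'd'  n29⇒n30
[16] read 'a'  n30⇒n31
[17] read 'a'  n31⇒n32  → match P5@[12:17]
[18] read 'e'  n32⇒n18 (fail-walked)
[19] read 'b'  n18⇒n19
[20] read 'c'  n19⇒n20
[21] read 'd'  n20⇒n21
[22] read 'd'  n21⇒n22
[23] read 'c'  n22⇒n23  → match P3@[18:23]
[24] read 'd'  n23⇒n6 (fail-walked)
[25] read 'c'  n6⇒n1 (fail-walked)
[26] read 'c'  n1⇒n1 (fail-walked)
[27] read 'e'  n1⇒n2
[28] read 'b'  n2⇒n3
[29] read 'c'  n3⇒n4
[30] read 'd'  n4⇒n21 (fail-walked)
[31] read 'd'  n21⇒n22
[32] read 'c'  n22⇒n23  → match P3@[27:32]
[33] read 'c'  n23⇒n1 (fail-walked)
[34] read 'c'  n1⇒n1 (fail-walked)
[35] read 'd'  n1⇒n6 (fail-walked)
[36] read 'a'  n6⇒n7
[37] read 'b'  n7⇒n29
[38] read 'd'  n29⇒n30
[39] read 'a'  n30⇒n31
[40] read 'a'  n31⇒n32  → match P5@[35:40]
[41] read 'e'  n32⇒n18 (fail-walked)
[42] read 'e'  n18⇒n18 (fail-walked)
[43] read 'b'  n18⇒n19
[44] read 'c'  n19⇒n20
[45] read 'd'  n20⇒n21
[46] read 'd'  n21⇒n22
[47] read 'c'  n22⇒n23  → match P3@[42:47]
[48] read 'd'  n23⇒n6 (fail-walked)
[49] read 'b'  n6⇒n12 (fail-walked)
[50] read 'c'  n12⇒n24
[51] read 'e'  n24⇒n2 (fail-walked)
[52] read 'b'  n2⇒n3
[53] read 'c'  n3⇒n4
[54] read 'e'  n4⇒n5  → match P0@[50:54]
[55] read 'a'  n5⇒n33 (fail-walked)
[56] read 'a'  n33⇒n33 (fail-walked)
[57] read 'b'  n33⇒n12 (fail-walked)
[58] read 'b'  n12⇒n13
[59] read 'b'  n13⇒n14
[60] read 'e'  n14⇒n15
[61] read 'c'  n15⇒n16
[62] read 'b'  n16⇒n17  → match P2@[57:62]
[63] read 'b'  n17⇒n13 (fail-walked)
[64] read 'c'  n13⇒n24 (fail-walked)
[65] read 'c'  n24⇒n25

Result: [[4,6],[6,1],[6,6],[11,6],[17,5],[23,3],[32,3],[40,5],[47,3],[54,0],[62,2]]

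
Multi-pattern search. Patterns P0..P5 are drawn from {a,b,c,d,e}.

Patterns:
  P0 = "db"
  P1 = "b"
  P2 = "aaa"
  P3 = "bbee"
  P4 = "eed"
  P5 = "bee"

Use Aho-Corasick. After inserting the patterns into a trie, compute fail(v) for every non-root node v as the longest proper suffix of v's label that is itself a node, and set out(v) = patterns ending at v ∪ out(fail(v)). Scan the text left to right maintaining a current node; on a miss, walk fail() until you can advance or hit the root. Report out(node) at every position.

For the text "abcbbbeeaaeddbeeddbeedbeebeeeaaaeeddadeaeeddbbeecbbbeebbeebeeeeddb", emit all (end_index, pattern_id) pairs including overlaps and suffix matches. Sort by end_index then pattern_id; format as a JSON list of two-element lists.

Build:
Trie (insert patterns):
  n0 'ε': a→4 b→3 d→1 e→10
  n1 'd': b→2
  n2 'db': ·  ←P0
  n3 'b': b→7 e→13  ←P1
  n4 'a': a→5
  n5 'aa': a→6
  n6 'aaa': ·  ←P2
  n7 'bb': e→8
  n8 'bbe': e→9
  n9 'bbee': ·  ←P3
  n10 'e': e→11
  n11 'ee': d→12
  n12 'eed': ·  ←P4
  n13 'be': e→14
  n14 'bee': ·  ←P5

Failure links (BFS by depth):
  n1('d'): parent n0 fail=0; on 'd' 0 → fail=0;  out ∅∪∅=∅
  n3('b'): parent n0 fail=0; on 'b' 0 → fail=0;  out {1}∪∅={1}
  n4('a'): parent n0 fail=0; on 'a' 0 → fail=0;  out ∅∪∅=∅
  n10('e'): parent n0 fail=0; on 'e' 0 → fail=0;  out ∅∪∅=∅
  n2('db'): parent n1 fail=0; on 'b' 0 → fail=3;  out {0}∪{1}={0,1}
  n5('aa'): parent n4 fail=0; on 'a' 0 → fail=4;  out ∅∪∅=∅
  n7('bb'): parent n3 fail=0; on 'b' 0 → fail=3;  out ∅∪{1}={1}
  n11('ee'): parent n10 fail=0; on 'e' 0 → fail=10;  out ∅∪∅=∅
  n13('be'): parent n3 fail=0; on 'e' 0 → fail=10;  out ∅∪∅=∅
  n6('aaa'): parent n5 fail=4; on 'a' 4 → fail=5;  out {2}∪∅={2}
  n8('bbe'): parent n7 fail=3; on 'e' 3 → fail=13;  out ∅∪∅=∅
  n12('eed'): parent n11 fail=10; on 'd' 10→0 → fail=1;  out {4}∪∅={4}
  n14('bee'): parent n13 fail=10; on 'e' 10 → fail=11;  out {5}∪∅={5}
  n9('bbee'): parent n8 fail=13; on 'e' 13 → fail=14;  out {3}∪{5}={3,5}

Scan:
[0] read 'a'  n0⇒n4
[1] read 'b'  n4⇒n3 (fail-walked)  emit P1@[1:1]
[2] read 'c'  n3⇒n0 (fail-walked)
[3] read 'b'  n0⇒n3  emit P1@[3:3]
[4] read 'b'  n3⇒n7  emit P1@[4:4]
[5] read 'b'  n7⇒n7 (fail-walked)  emit P1@[5:5]
[6] read 'e'  n7⇒n8
[7] read 'e'  n8⇒n9  emit P3@[4:7],P5@[5:7]
[8] read 'a'  n9⇒n4 (fail-walked)
[9] read 'a'  n4⇒n5
[10] read 'e'  n5⇒n10 (fail-walked)
[11] read 'd'  n10⇒n1 (fail-walked)
[12] read 'd'  n1⇒n1 (fail-walked)
[13] read 'b'  n1⇒n2  emit P0@[12:13],P1@[13:13]
[14] read 'e'  n2⇒n13 (fail-walked)
[15] read 'e'  n13⇒n14  emit P5@[13:15]
[16] read 'd'  n14⇒n12 (fail-walked)  emit P4@[14:16]
[17] read 'd'  n12⇒n1 (fail-walked)
[18] read 'b'  n1⇒n2  emit P0@[17:18],P1@[18:18]
[19] read 'e'  n2⇒n13 (fail-walked)
[20] read 'e'  n13⇒n14  emit P5@[18:20]
[21] read 'd'  n14⇒n12 (fail-walked)  emit P4@[19:21]
[22] read 'b'  n12⇒n2 (fail-walked)  emit P0@[21:22],P1@[22:22]
[23] read 'e'  n2⇒n13 (fail-walked)
[24] read 'e'  n13⇒n14  emit P5@[22:24]
[25] read 'b'  n14⇒n3 (fail-walked)  emit P1@[25:25]
[26] read 'e'  n3⇒n13
[27] read 'e'  n13⇒n14  emit P5@[25:27]
[28] read 'e'  n14⇒n11 (fail-walked)
[29] read 'a'  n11⇒n4 (fail-walked)
[30] read 'a'  n4⇒n5
[31] read 'a'  n5⇒n6  emit P2@[29:31]
[32] read 'e'  n6⇒n10 (fail-walked)
[33] read 'e'  n10⇒n11
[34] read 'd'  n11⇒n12  emit P4@[32:34]
[35] read 'd'  n12⇒n1 (fail-walked)
[36] read 'a'  n1⇒n4 (fail-walked)
[37] read 'd'  n4⇒n1 (fail-walked)
[38] read 'e'  n1⇒n10 (fail-walked)
[39] read 'a'  n10⇒n4 (fail-walked)
[40] read 'e'  n4⇒n10 (fail-walked)
[41] read 'e'  n10⇒n11
[42] read 'd'  n11⇒n12  emit P4@[40:42]
[43] read 'd'  n12⇒n1 (fail-walked)
[44] read 'b'  n1⇒n2  emit P0@[43:44],P1@[44:44]
[45] read 'b'  n2⇒n7 (fail-walked)  emit P1@[45:45]
[46] read 'e'  n7⇒n8
[47] read 'e'  n8⇒n9  emit P3@[44:47],P5@[45:47]
[48] read 'c'  n9⇒n0 (fail-walked)
[49] read 'b'  n0⇒n3  emit P1@[49:49]
[50] read 'b'  n3⇒n7  emit P1@[50:50]
[51] read 'b'  n7⇒n7 (fail-walked)  emit P1@[51:51]
[52] read 'e'  n7⇒n8
[53] read 'e'  n8⇒n9  emit P3@[50:53],P5@[51:53]
[54] read 'b'  n9⇒n3 (fail-walked)  emit P1@[54:54]
[55] read 'b'  n3⇒n7  emit P1@[55:55]
[56] read 'e'  n7⇒n8
[57] read 'e'  n8⇒n9  emit P3@[54:57],P5@[55:57]
[58] read 'b'  n9⇒n3 (fail-walked)  emit P1@[58:58]
[59] read 'e'  n3⇒n13
[60] read 'e'  n13⇒n14  emit P5@[58:60]
[61] read 'e'  n14⇒n11 (fail-walked)
[62] read 'e'  n11⇒n11 (fail-walked)
[63] read 'd'  n11⇒n12  emit P4@[61:63]
[64] read 'd'  n12⇒n1 (fail-walked)
[65] read 'b'  n1⇒n2  emit P0@[64:65],P1@[65:65]

All matches (sorted): [[1,1],[3,1],[4,1],[5,1],[7,3],[7,5],[13,0],[13,1],[15,5],[16,4],[18,0],[18,1],[20,5],[21,4],[22,0],[22,1],[24,5],[25,1],[27,5],[31,2],[34,4],[42,4],[44,0],[44,1],[45,1],[47,3],[47,5],[49,1],[50,1],[51,1],[53,3],[53,5],[54,1],[55,1],[57,3],[57,5],[58,1],[60,5],[63,4],[65,0],[65,1]]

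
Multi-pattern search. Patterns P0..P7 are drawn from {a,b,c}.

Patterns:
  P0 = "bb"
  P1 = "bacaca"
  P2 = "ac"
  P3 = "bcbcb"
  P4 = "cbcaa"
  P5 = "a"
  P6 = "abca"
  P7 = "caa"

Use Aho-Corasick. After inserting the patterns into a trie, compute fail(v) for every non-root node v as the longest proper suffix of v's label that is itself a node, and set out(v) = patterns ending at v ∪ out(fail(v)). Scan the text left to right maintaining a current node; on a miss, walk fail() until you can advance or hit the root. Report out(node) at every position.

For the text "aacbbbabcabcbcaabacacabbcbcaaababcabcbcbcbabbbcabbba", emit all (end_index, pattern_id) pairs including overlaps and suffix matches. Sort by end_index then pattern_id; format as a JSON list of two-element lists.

Construct AC machine:
Trie nodes:
  n0 'ε': a→8 b→1 c→14
  n1 'b': a→3 b→2 c→10
  n2 'bb': ·  [P0 ends]
  n3 'ba': c→4
  n4 'bac': a→5
  n5 'baca': c→6
  n6 'bacac': a→7
  n7 'bacaca': ·  [P1 ends]
  n8 'a': b→19 c→9  [P5 ends]
  n9 'ac': ·  [P2 ends]
  n10 'bc': b→11
  n11 'bcb': c→12
  n12 'bcbc': b→13
  n13 'bcbcb': ·  [P3 ends]
  n14 'c': a→22 b→15
  n15 'cb': c→16
  n16 'cbc': a→17
  n17 'cbca': a→18
  n18 'cbcaa': ·  [P4 ends]
  n19 'ab': c→20
  n20 'abc': a→21
  n21 'abca': ·  [P6 ends]
  n22 'ca': a→23
  n23 'caa': ·  [P7 ends]

Failure links (BFS by depth):
  n1('b'): parent n0 fail=0; on 'b' 0 → fail=0;  out ∅∪∅=∅
  n8('a'): parent n0 fail=0; on 'a' 0 → fail=0;  out {5}∪∅={5}
  n14('c'): parent n0 fail=0; on 'c' 0 → fail=0;  out ∅∪∅=∅
  n2('bb'): parent n1 fail=0; on 'b' 0 → fail=1;  out {0}∪∅={0}
  n3('ba'): parent n1 fail=0; on 'a' 0 → fail=8;  out ∅∪{5}={5}
  n9('ac'): parent n8 fail=0; on 'c' 0 → fail=14;  out {2}∪∅={2}
  n10('bc'): parent n1 fail=0; on 'c' 0 → fail=14;  out ∅∪∅=∅
  n15('cb'): parent n14 fail=0; on 'b' 0 → fail=1;  out ∅∪∅=∅
  n19('ab'): parent n8 fail=0; on 'b' 0 → fail=1;  out ∅∪∅=∅
  n22('ca'): parent n14 fail=0; on 'a' 0 → fail=8;  out ∅∪{5}={5}
  n4('bac'): parent n3 fail=8; on 'c' 8 → fail=9;  out ∅∪{2}={2}
  n11('bcb'): parent n10 fail=14; on 'b' 14 → fail=15;  out ∅∪∅=∅
  n16('cbc'): parent n15 fail=1; on 'c' 1 → fail=10;  out ∅∪∅=∅
  n20('abc'): parent n19 fail=1; on 'c' 1 → fail=10;  out ∅∪∅=∅
  n23('caa'): parent n22 fail=8; on 'a' 8→0 → fail=8;  out {7}∪{5}={5,7}
  n5('baca'): parent n4 fail=9; on 'a' 9→14 → fail=22;  out ∅∪{5}={5}
  n12('bcbc'): parent n11 fail=15; on 'c' 15 → fail=16;  out ∅∪∅=∅
  n17('cbca'): parent n16 fail=10; on 'a' 10→14 → fail=22;  out ∅∪{5}={5}
  n21('abca'): parent n20 fail=10; on 'a' 10→14 → fail=22;  out {6}∪{5}={5,6}
  n6('bacac'): parent n5 fail=22; on 'c' 22→8 → fail=9;  out ∅∪{2}={2}
  n13('bcbcb'): parent n12 fail=16; on 'b' 16→10 → fail=11;  out {3}∪∅={3}
  n18('cbcaa'): parent n17 fail=22; on 'a' 22 → fail=23;  out {4}∪{5,7}={4,5,7}
  n7('bacaca'): parent n6 fail=9; on 'a' 9→14 → fail=22;  out {1}∪{5}={1,5}

Text stream:
[0] read 'a'  n0⇒n8  emit P5@[0:0]
[1] read 'a'  n8⇒n8 (via fail)  emit P5@[1:1]
[2] read 'c'  n8⇒n9  emit P2@[1:2]
[3] read 'b'  n9⇒n15 (via fail)
[4] read 'b'  n15⇒n2 (via fail)  emit P0@[3:4]
[5] read 'b'  n2⇒n2 (via fail)  emit P0@[4:5]
[6] read 'a'  n2⇒n3 (via fail)  emit P5@[6:6]
[7] read 'b'  n3⇒n19 (via fail)
[8] read 'c'  n19⇒n20
[9] read 'a'  n20⇒n21  emit P5@[9:9],P6@[6:9]
[10] read 'b'  n21⇒n19 (via fail)
[11] read 'c'  n19⇒n20
[12] read 'b'  n20⇒n11 (via fail)
[13] read 'c'  n11⇒n12
[14] read 'a'  n12⇒n17 (via fail)  emit P5@[14:14]
[15] read 'a'  n17⇒n18  emit P4@[11:15],P5@[15:15],P7@[13:15]
[16] read 'b'  n18⇒n19 (via fail)
[17] read 'a'  n19⇒n3 (via fail)  emit P5@[17:17]
[18] read 'c'  n3⇒n4  emit P2@[17:18]
[19] read 'a'  n4⇒n5  emit P5@[19:19]
[20] read 'c'  n5⇒n6  emit P2@[19:20]
[21] read 'a'  n6⇒n7  emit P1@[16:21],P5@[21:21]
[22] read 'b'  n7⇒n19 (via fail)
[23] read 'b'  n19⇒n2 (via fail)  emit P0@[22:23]
[24] read 'c'  n2⇒n10 (via fail)
[25] read 'b'  n10⇒n11
[26] read 'c'  n11⇒n12
[27] read 'a'  n12⇒n17 (via fail)  emit P5@[27:27]
[28] read 'a'  n17⇒n18  emit P4@[24:28],P5@[28:28],P7@[26:28]
[29] read 'a'  n18⇒n8 (via fail)  emit P5@[29:29]
[30] read 'b'  n8⇒n19
[31] read 'a'  n19⇒n3 (via fail)  emit P5@[31:31]
[32] read 'b'  n3⇒n19 (via fail)
[33] read 'c'  n19⇒n20
[34] read 'a'  n20⇒n21  emit P5@[34:34],P6@[31:34]
[35] read 'b'  n21⇒n19 (via fail)
[36] read 'c'  n19⇒n20
[37] read 'b'  n20⇒n11 (via fail)
[38] read 'c'  n11⇒n12
[39] read 'b'  n12⇒n13  emit P3@[35:39]
[40] read 'c'  n13⇒n12 (via fail)
[41] read 'b'  n12⇒n13  emit P3@[37:41]
[42] read 'a'  n13⇒n3 (via fail)  emit P5@[42:42]
[43] read 'b'  n3⇒n19 (via fail)
[44] read 'b'  n19⇒n2 (via fail)  emit P0@[43:44]
[45] read 'b'  n2⇒n2 (via fail)  emit P0@[44:45]
[46] read 'c'  n2⇒n10 (via fail)
[47] read 'a'  n10⇒n22 (via fail)  emit P5@[47:47]
[48] read 'b'  n22⇒n19 (via fail)
[49] read 'b'  n19⇒n2 (via fail)  emit P0@[48:49]
[50] read 'b'  n2⇒n2 (via fail)  emit P0@[49:50]
[51] read 'a'  n2⇒n3 (via fail)  emit P5@[51:51]

Matches: [[0,5],[1,5],[2,2],[4,0],[5,0],[6,5],[9,5],[9,6],[14,5],[15,4],[15,5],[15,7],[17,5],[18,2],[19,5],[20,2],[21,1],[21,5],[23,0],[27,5],[28,4],[28,5],[28,7],[29,5],[31,5],[34,5],[34,6],[39,3],[41,3],[42,5],[44,0],[45,0],[47,5],[49,0],[50,0],[51,5]]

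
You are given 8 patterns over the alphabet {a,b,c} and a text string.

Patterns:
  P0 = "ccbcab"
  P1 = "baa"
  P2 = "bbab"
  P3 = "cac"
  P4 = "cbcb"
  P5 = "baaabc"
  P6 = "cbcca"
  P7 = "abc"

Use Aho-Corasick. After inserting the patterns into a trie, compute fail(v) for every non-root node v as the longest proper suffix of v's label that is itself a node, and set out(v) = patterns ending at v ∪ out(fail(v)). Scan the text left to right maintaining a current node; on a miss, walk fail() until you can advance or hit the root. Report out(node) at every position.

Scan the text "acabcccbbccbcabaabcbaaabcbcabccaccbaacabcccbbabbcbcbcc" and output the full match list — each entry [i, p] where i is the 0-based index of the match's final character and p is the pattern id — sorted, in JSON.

Build automaton:
Trie nodes:
  n0 'ε': a→23 b→7 c→1
  n1 'c': a→13 b→15 c→2
  n2 'cc': b→3
  n3 'ccb': c→4
  n4 'ccbc': a→5
  n5 'ccbca': b→6
  n6 'ccbcab': ·  [P0 ends]
  n7 'b': a→8 b→10
  n8 'ba': a→9
  n9 'baa': a→18  [P1 ends]
  n10 'bb': a→11
  n11 'bba': b→12
  n12 'bbab': ·  [P2 ends]
  n13 'ca': c→14
  n14 'cac': ·  [P3 ends]
  n15 'cb': c→16
  n16 'cbc': b→17 c→21
  n17 'cbcb': ·  [P4 ends]
  n18 'baaa': b→19
  n19 'baaab': c→20
  n20 'baaabc': ·  [P5 ends]
  n21 'cbcc': a→22
  n22 'cbcca': ·  [P6 ends]
  n23 'a': b→24
  n24 'ab': c→25
  n25 'abc': ·  [P7 ends]

Failure links (BFS by depth):
  n1('c'): parent n0 fail=0; on 'c' 0 → fail=0;  out ∅∪∅=∅
  n7('b'): parent n0 fail=0; on 'b' 0 → fail=0;  out ∅∪∅=∅
  n23('a'): parent n0 fail=0; on 'a' 0 → fail=0;  out ∅∪∅=∅
  n2('cc'): parent n1 fail=0; on 'c' 0 → fail=1;  out ∅∪∅=∅
  n8('ba'): parent n7 fail=0; on 'a' 0 → fail=23;  out ∅∪∅=∅
  n10('bb'): parent n7 fail=0; on 'b' 0 → fail=7;  out ∅∪∅=∅
  n13('ca'): parent n1 fail=0; on 'a' 0 → fail=23;  out ∅∪∅=∅
  n15('cb'): parent n1 fail=0; on 'b' 0 → fail=7;  out ∅∪∅=∅
  n24('ab'): parent n23 fail=0; on 'b' 0 → fail=7;  out ∅∪∅=∅
  n3('ccb'): parent n2 fail=1; on 'b' 1 → fail=15;  out ∅∪∅=∅
  n9('baa'): parent n8 fail=23; on 'a' 23→0 → fail=23;  out {1}∪∅={1}
  n11('bba'): parent n10 fail=7; on 'a' 7 → fail=8;  out ∅∪∅=∅
  n14('cac'): parent n13 fail=23; on 'c' 23→0 → fail=1;  out {3}∪∅={3}
  n16('cbc'): parent n15 fail=7; on 'c' 7→0 → fail=1;  out ∅∪∅=∅
  n25('abc'): parent n24 fail=7; on 'c' 7→0 → fail=1;  out {7}∪∅={7}
  n4('ccbc'): parent n3 fail=15; on 'c' 15 → fail=16;  out ∅∪∅=∅
  n12('bbab'): parent n11 fail=8; on 'b' 8→23 → fail=24;  out {2}∪∅={2}
  n17('cbcb'): parent n16 fail=1; on 'b' 1 → fail=15;  out {4}∪∅={4}
  n18('baaa'): parent n9 fail=23; on 'a' 23→0 → fail=23;  out ∅∪∅=∅
  n21('cbcc'): parent n16 fail=1; on 'c' 1 → fail=2;  out ∅∪∅=∅
  n5('ccbca'): parent n4 fail=16; on 'a' 16→1 → fail=13;  out ∅∪∅=∅
  n19('baaab'): parent n18 fail=23; on 'b' 23 → fail=24;  out ∅∪∅=∅
  n22('cbcca'): parent n21 fail=2; on 'a' 2→1 → fail=13;  out {6}∪∅={6}
  n6('ccbcab'): parent n5 fail=13; on 'b' 13→23 → fail=24;  out {0}∪∅={0}
  n20('baaabc'): parent n19 fail=24; on 'c' 24 → fail=25;  out {5}∪{7}={5,7}

Scan:
pos 0 'a': at 23
pos 1 'c': at 1 (via fail)
pos 2 'a': at 13
pos 3 'b': at 24 (via fail)
pos 4 'c': at 25  → match P7@[2:4]
pos 5 'c': at 2 (via fail)
pos 6 'c': at 2 (via fail)
pos 7 'b': at 3
pos 8 'b': at 10 (via fail)
pos 9 'c': at 1 (via fail)
pos 10 'c': at 2
pos 11 'b': at 3
pos 12 'c': at 4
pos 13 'a': at 5
pos 14 'b': at 6  → match P0@[9:14]
pos 15 'a': at 8 (via fail)
pos 16 'a': at 9  → match P1@[14:16]
pos 17 'b': at 24 (via fail)
pos 18 'c': at 25  → match P7@[16:18]
pos 19 'b': at 15 (via fail)
pos 20 'a': at 8 (via fail)
pos 21 'a': at 9  → match P1@[19:21]
pos 22 'a': at 18
pos 23 'b': at 19
pos 24 'c': at 20  → match P5@[19:24],P7@[22:24]
pos 25 'b': at 15 (via fail)
pos 26 'c': at 16
pos 27 'a': at 13 (via fail)
pos 28 'b': at 24 (via fail)
pos 29 'c': at 25  → match P7@[27:29]
pos 30 'c': at 2 (via fail)
pos 31 'a': at 13 (via fail)
pos 32 'c': at 14  → match P3@[30:32]
pos 33 'c': at 2 (via fail)
pos 34 'b': at 3
pos 35 'a': at 8 (via fail)
pos 36 'a': at 9  → match P1@[34:36]
pos 37 'c': at 1 (via fail)
pos 38 'a': at 13
pos 39 'b': at 24 (via fail)
pos 40 'c': at 25  → match P7@[38:40]
pos 41 'c': at 2 (via fail)
pos 42 'c': at 2 (via fail)
pos 43 'b': at 3
pos 44 'b': at 10 (via fail)
pos 45 'a': at 11
pos 46 'b': at 12  → match P2@[43:46]
pos 47 'b': at 10 (via fail)
pos 48 'c': at 1 (via fail)
pos 49 'b': at 15
pos 50 'c': at 16
pos 51 'b': at 17  → match P4@[48:51]
pos 52 'c': at 16 (via fail)
pos 53 'c': at 21

All matches (sorted): [[4,7],[14,0],[16,1],[18,7],[21,1],[24,5],[24,7],[29,7],[32,3],[36,1],[40,7],[46,2],[51,4]]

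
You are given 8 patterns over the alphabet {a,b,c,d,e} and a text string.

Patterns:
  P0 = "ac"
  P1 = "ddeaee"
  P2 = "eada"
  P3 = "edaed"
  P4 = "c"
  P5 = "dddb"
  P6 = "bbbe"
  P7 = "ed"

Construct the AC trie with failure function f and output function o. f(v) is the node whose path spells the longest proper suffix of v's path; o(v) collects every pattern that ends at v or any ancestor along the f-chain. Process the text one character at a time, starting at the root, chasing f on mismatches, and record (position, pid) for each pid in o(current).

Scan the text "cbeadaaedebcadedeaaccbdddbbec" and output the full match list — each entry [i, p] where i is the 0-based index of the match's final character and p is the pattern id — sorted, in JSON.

Construct AC machine:
Trie nodes:
  0='ε' goto a→1 b→20 c→17 d→3 e→9
  1='a' goto c→2
  2='ac' goto ·  ←P0
  3='d' goto d→4
  4='dd' goto d→18 e→5
  5='dde' goto a→6
  6='ddea' goto e→7
  7='ddeae' goto e→8
  8='ddeaee' goto ·  ←P1
  9='e' goto a→10 d→13
  10='ea' goto d→11
  11='ead' goto a→12
  12='eada' goto ·  ←P2
  13='ed' goto a→14  ←P7
  14='eda' goto e→15
  15='edae' goto d→16
  16='edaed' goto ·  ←P3
  17='c' goto ·  ←P4
  18='ddd' goto b→19
  19='dddb' goto ·  ←P5
  20='b' goto b→21
  21='bb' goto b→22
  22='bbb' goto e→23
  23='bbbe' goto ·  ←P6

Failure links (BFS by depth):
  fail(1) 'a': from fail(0)=0 chase 'a': 0 ⇒ 0;  out=∅∪out(0)=∅
  fail(3) 'd': from fail(0)=0 chase 'd': 0 ⇒ 0;  out=∅∪out(0)=∅
  fail(9) 'e': from fail(0)=0 chase 'e': 0 ⇒ 0;  out=∅∪out(0)=∅
  fail(17) 'c': from fail(0)=0 chase 'c': 0 ⇒ 0;  out={4}∪out(0)={4}
  fail(20) 'b': from fail(0)=0 chase 'b': 0 ⇒ 0;  out=∅∪out(0)=∅
  fail(2) 'ac': from fail(1)=0 chase 'c': 0 ⇒ 17;  out={0}∪out(17)={0,4}
  fail(4) 'dd': from fail(3)=0 chase 'd': 0 ⇒ 3;  out=∅∪out(3)=∅
  fail(10) 'ea': from fail(9)=0 chase 'a': 0 ⇒ 1;  out=∅∪out(1)=∅
  fail(13) 'ed': from fail(9)=0 chase 'd': 0 ⇒ 3;  out={7}∪out(3)={7}
  fail(21) 'bb': from fail(20)=0 chase 'b': 0 ⇒ 20;  out=∅∪out(20)=∅
  fail(5) 'dde': from fail(4)=3 chase 'e': 3→0 ⇒ 9;  out=∅∪out(9)=∅
  fail(11) 'ead': from fail(10)=1 chase 'd': 1→0 ⇒ 3;  out=∅∪out(3)=∅
  fail(14) 'eda': from fail(13)=3 chase 'a': 3→0 ⇒ 1;  out=∅∪out(1)=∅
  fail(18) 'ddd': from fail(4)=3 chase 'd': 3 ⇒ 4;  out=∅∪out(4)=∅
  fail(22) 'bbb': from fail(21)=20 chase 'b': 20 ⇒ 21;  out=∅∪out(21)=∅
  fail(6) 'ddea': from fail(5)=9 chase 'a': 9 ⇒ 10;  out=∅∪out(10)=∅
  fail(12) 'eada': from fail(11)=3 chase 'a': 3→0 ⇒ 1;  out={2}∪out(1)={2}
  fail(15) 'edae': from fail(14)=1 chase 'e': 1→0 ⇒ 9;  out=∅∪out(9)=∅
  fail(19) 'dddb': from fail(18)=4 chase 'b': 4→3→0 ⇒ 20;  out={5}∪out(20)={5}
  fail(23) 'bbbe': from fail(22)=21 chase 'e': 21→20→0 ⇒ 9;  out={6}∪out(9)={6}
  fail(7) 'ddeae': from fail(6)=10 chase 'e': 10→1→0 ⇒ 9;  out=∅∪out(9)=∅
  fail(16) 'edaed': from fail(15)=9 chase 'd': 9 ⇒ 13;  out={3}∪out(13)={3,7}
  fail(8) 'ddeaee': from fail(7)=9 chase 'e': 9→0 ⇒ 9;  out={1}∪out(9)={1}

Scan:
[0] read 'c'  n0⇒n17  → match P4@[0:0]
[1] read 'b'  n17⇒n20 ·f
[2] read 'e'  n20⇒n9 ·f
[3] read 'a'  n9⇒n10
[4] read 'd'  n10⇒n11
[5] read 'a'  n11⇒n12  → match P2@[2:5]
[6] read 'a'  n12⇒n1 ·f
[7] read 'e'  n1⇒n9 ·f
[8] read 'd'  n9⇒n13  → match P7@[7:8]
[9] read 'e'  n13⇒n9 ·f
[10] read 'b'  n9⇒n20 ·f
[11] read 'c'  n20⇒n17 ·f  → match P4@[11:11]
[12] read 'a'  n17⇒n1 ·f
[13] read 'd'  n1⇒n3 ·f
[14] read 'e'  n3⇒n9 ·f
[15] read 'd'  n9⇒n13  → match P7@[14:15]
[16] read 'e'  n13⇒n9 ·f
[17] read 'a'  n9⇒n10
[18] read 'a'  n10⇒n1 ·f
[19] read 'c'  n1⇒n2  → match P0@[18:19],P4@[19:19]
[20] read 'c'  n2⇒n17 ·f  → match P4@[20:20]
[21] read 'b'  n17⇒n20 ·f
[22] read 'd'  n20⇒n3 ·f
[23] read 'd'  n3⇒n4
[24] read 'd'  n4⇒n18
[25] read 'b'  n18⇒n19  → match P5@[22:25]
[26] read 'b'  n19⇒n21 ·f
[27] read 'e'  n21⇒n9 ·f
[28] read 'c'  n9⇒n17 ·f  → match P4@[28:28]

All matches (sorted): [[0,4],[5,2],[8,7],[11,4],[15,7],[19,0],[19,4],[20,4],[25,5],[28,4]]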